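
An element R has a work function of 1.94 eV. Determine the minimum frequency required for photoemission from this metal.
4.6909e+14 Hz

The threshold frequency is when the photon energy equals the work function:
hf₀ = φ

Solving for f₀:
f₀ = φ/h = (1.94 eV × 1.602×10⁻¹⁹ J/eV) / (6.626×10⁻³⁴ J·s)
f₀ = 4.6909e+14 Hz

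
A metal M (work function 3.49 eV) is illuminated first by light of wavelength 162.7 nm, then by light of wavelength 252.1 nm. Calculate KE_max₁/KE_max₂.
2.8923

Using Einstein's equation: KE_max = hc/λ - φ

For λ₁ = 162.7 nm:
E₁ = hc/λ₁ = 7.6204 eV
KE₁ = E₁ - φ = 7.6204 - 3.49 = 4.1304 eV

For λ₂ = 252.1 nm:
E₂ = hc/λ₂ = 4.9181 eV
KE₂ = E₂ - φ = 4.9181 - 3.49 = 1.4281 eV

Ratio: KE₁/KE₂ = 4.1304/1.4281 = 2.8923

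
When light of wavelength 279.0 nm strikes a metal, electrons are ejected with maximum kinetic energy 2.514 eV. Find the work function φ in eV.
1.93 eV

From Einstein's photoelectric equation: KE_max = hf - φ = hc/λ - φ

Rearranging for φ:
φ = hc/λ - KE_max

Calculate photon energy:
E_photon = hc/λ = 4.4439 eV

Therefore:
φ = 4.4439 - 2.514 = 1.93 eV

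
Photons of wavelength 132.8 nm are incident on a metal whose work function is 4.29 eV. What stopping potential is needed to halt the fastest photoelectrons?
5.0462 V

The stopping potential V_s satisfies: eV_s = KE_max

First, find KE_max using Einstein's equation:
E_photon = hc/λ = 9.3362 eV
KE_max = E_photon - φ = 9.3362 - 4.29 = 5.0462 eV

Since eV_s = KE_max:
V_s = KE_max/e = 5.0462 V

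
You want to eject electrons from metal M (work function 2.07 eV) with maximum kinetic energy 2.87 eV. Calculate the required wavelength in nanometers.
250.98 nm

From Einstein's equation: KE_max = hc/λ - φ

Rearranging for λ:
hc/λ = KE_max + φ
λ = hc/(KE_max + φ)

Required photon energy:
E_photon = KE_max + φ = 2.87 + 2.07 = 4.94 eV

Required wavelength:
λ = hc/E_photon = (6.626×10⁻³⁴)(3×10⁸) / (4.94 × 1.602×10⁻¹⁹)
λ = 250.98 nm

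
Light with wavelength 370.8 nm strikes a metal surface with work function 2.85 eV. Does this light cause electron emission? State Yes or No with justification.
Yes

For photoemission, the photon energy must exceed the work function.

Photon energy: E = hc/λ = 3.3437 eV
Work function: φ = 2.85 eV

Since E_photon (3.3437 eV) > φ (2.85 eV), photoemission WILL occur.
The threshold wavelength is λ₀ = hc/φ = 435.0 nm.
Since 370.8 nm < 435.0 nm, the light has sufficient energy.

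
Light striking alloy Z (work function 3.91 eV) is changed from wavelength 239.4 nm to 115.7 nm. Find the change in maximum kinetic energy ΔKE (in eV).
5.5371 eV

Using Einstein's equation: KE_max = hc/λ - φ

For λ₁ = 239.4 nm:
KE₁ = hc/λ₁ - φ = 5.1790 - 3.91 = 1.2690 eV

For λ₂ = 115.7 nm:
KE₂ = hc/λ₂ - φ = 10.7160 - 3.91 = 6.8060 eV

Change in KE:
ΔKE = KE₂ - KE₁ = 6.8060 - 1.2690 = 5.5371 eV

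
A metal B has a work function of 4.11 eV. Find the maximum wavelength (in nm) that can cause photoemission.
301.66 nm

The threshold wavelength is when the photon energy equals the work function:
hc/λ₀ = φ

Solving for λ₀:
λ₀ = hc/φ = (6.626×10⁻³⁴ J·s)(3×10⁸ m/s) / (4.11 eV × 1.602×10⁻¹⁹ J/eV)
λ₀ = 301.66 nm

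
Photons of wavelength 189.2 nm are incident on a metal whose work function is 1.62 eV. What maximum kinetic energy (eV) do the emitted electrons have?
4.9331 eV

Using Einstein's photoelectric equation: KE_max = hf - φ = hc/λ - φ

First, calculate the photon energy:
E_photon = hc/λ = (6.626×10⁻³⁴ J·s)(3×10⁸ m/s) / (189.2×10⁻⁹ m)
E_photon = 6.5531 eV

Then, the maximum kinetic energy:
KE_max = E_photon - φ = 6.5531 eV - 1.62 eV = 4.9331 eV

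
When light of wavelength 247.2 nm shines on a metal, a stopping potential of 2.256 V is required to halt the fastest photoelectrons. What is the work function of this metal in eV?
2.76 eV

The stopping potential gives the maximum kinetic energy: KE_max = eV_s = 2.256 eV

From Einstein's photoelectric equation: KE_max = hc/λ - φ
Rearranging: φ = hc/λ - KE_max

Calculate photon energy:
E_photon = hc/λ = (6.626×10⁻³⁴ J·s)(3×10⁸ m/s) / (247.2×10⁻⁹ m) = 5.0155 eV

Therefore:
φ = 5.0155 - 2.256 = 2.76 eV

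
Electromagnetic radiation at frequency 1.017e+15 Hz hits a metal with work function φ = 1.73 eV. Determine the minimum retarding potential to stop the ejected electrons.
2.4760 V

The stopping potential V_s satisfies: eV_s = KE_max

First, find KE_max using Einstein's equation:
E_photon = hf = (6.626×10⁻³⁴ J·s)(1.017e+15 Hz) = 4.2060 eV
KE_max = E_photon - φ = 4.2060 - 1.73 = 2.4760 eV

Since eV_s = KE_max:
V_s = KE_max/e = 2.4760 V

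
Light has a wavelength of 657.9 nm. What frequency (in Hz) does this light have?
4.5568e+14 Hz

Using the wave equation: c = fλ

Solving for frequency:
f = c/λ = (3×10⁸ m/s) / (657.9×10⁻⁹ m)
f = 4.5568e+14 Hz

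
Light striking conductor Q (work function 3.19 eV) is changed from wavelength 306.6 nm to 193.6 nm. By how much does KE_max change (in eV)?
2.3603 eV

Using Einstein's equation: KE_max = hc/λ - φ

For λ₁ = 306.6 nm:
KE₁ = hc/λ₁ - φ = 4.0438 - 3.19 = 0.8538 eV

For λ₂ = 193.6 nm:
KE₂ = hc/λ₂ - φ = 6.4041 - 3.19 = 3.2141 eV

Change in KE:
ΔKE = KE₂ - KE₁ = 3.2141 - 0.8538 = 2.3603 eV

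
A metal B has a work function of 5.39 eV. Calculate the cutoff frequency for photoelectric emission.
1.3033e+15 Hz

The threshold frequency is when the photon energy equals the work function:
hf₀ = φ

Solving for f₀:
f₀ = φ/h = (5.39 eV × 1.602×10⁻¹⁹ J/eV) / (6.626×10⁻³⁴ J·s)
f₀ = 1.3033e+15 Hz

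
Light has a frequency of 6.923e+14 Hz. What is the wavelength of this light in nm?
433.04 nm

Using the wave equation: c = fλ

Solving for wavelength:
λ = c/f = (3×10⁸ m/s) / (6.923e+14 Hz)
λ = 433.04 nm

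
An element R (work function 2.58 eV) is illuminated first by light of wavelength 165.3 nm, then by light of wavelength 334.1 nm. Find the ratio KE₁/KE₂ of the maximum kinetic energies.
4.3507

Using Einstein's equation: KE_max = hc/λ - φ

For λ₁ = 165.3 nm:
E₁ = hc/λ₁ = 7.5006 eV
KE₁ = E₁ - φ = 7.5006 - 2.58 = 4.9206 eV

For λ₂ = 334.1 nm:
E₂ = hc/λ₂ = 3.7110 eV
KE₂ = E₂ - φ = 3.7110 - 2.58 = 1.1310 eV

Ratio: KE₁/KE₂ = 4.9206/1.1310 = 4.3507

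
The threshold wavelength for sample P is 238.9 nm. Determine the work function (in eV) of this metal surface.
5.19 eV

At the threshold wavelength, photon energy equals work function:
φ = hc/λ₀

Calculating:
φ = (6.626×10⁻³⁴ J·s)(3×10⁸ m/s) / (238.9×10⁻⁹ m)
φ = 5.19 eV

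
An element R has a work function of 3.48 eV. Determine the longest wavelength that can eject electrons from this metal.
356.28 nm

The threshold wavelength is when the photon energy equals the work function:
hc/λ₀ = φ

Solving for λ₀:
λ₀ = hc/φ = (6.626×10⁻³⁴ J·s)(3×10⁸ m/s) / (3.48 eV × 1.602×10⁻¹⁹ J/eV)
λ₀ = 356.28 nm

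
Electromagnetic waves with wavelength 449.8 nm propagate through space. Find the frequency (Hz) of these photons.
6.6650e+14 Hz

Using the wave equation: c = fλ

Solving for frequency:
f = c/λ = (3×10⁸ m/s) / (449.8×10⁻⁹ m)
f = 6.6650e+14 Hz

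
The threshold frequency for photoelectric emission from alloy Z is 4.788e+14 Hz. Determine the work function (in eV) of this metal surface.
1.98 eV

At the threshold frequency, photon energy equals work function:
φ = hf₀

Calculating:
φ = (6.626×10⁻³⁴ J·s)(4.788e+14 Hz)
φ = 1.98 eV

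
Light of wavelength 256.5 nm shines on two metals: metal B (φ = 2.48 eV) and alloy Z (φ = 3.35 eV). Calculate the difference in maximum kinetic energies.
0.8700 eV

Using KE_max = hc/λ - φ for each metal:

Photon energy: E = hc/λ = 4.8337 eV

For metal B (φ₁ = 2.48 eV):
KE₁ = E - φ₁ = 4.8337 - 2.48 = 2.3537 eV

For alloy Z (φ₂ = 3.35 eV):
KE₂ = E - φ₂ = 4.8337 - 3.35 = 1.4837 eV

Difference:
ΔKE = KE₁ - KE₂ = 2.3537 - 1.4837 = 0.8700 eV

Note: The difference equals the difference in work functions: 3.35 - 2.48 = 0.87 eV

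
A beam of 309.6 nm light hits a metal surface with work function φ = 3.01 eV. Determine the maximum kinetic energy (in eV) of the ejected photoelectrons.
0.9947 eV

Using Einstein's photoelectric equation: KE_max = hf - φ = hc/λ - φ

First, calculate the photon energy:
E_photon = hc/λ = (6.626×10⁻³⁴ J·s)(3×10⁸ m/s) / (309.6×10⁻⁹ m)
E_photon = 4.0047 eV

Then, the maximum kinetic energy:
KE_max = E_photon - φ = 4.0047 eV - 3.01 eV = 0.9947 eV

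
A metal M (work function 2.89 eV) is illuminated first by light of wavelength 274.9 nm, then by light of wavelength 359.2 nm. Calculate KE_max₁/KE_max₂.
2.8845

Using Einstein's equation: KE_max = hc/λ - φ

For λ₁ = 274.9 nm:
E₁ = hc/λ₁ = 4.5102 eV
KE₁ = E₁ - φ = 4.5102 - 2.89 = 1.6202 eV

For λ₂ = 359.2 nm:
E₂ = hc/λ₂ = 3.4517 eV
KE₂ = E₂ - φ = 3.4517 - 2.89 = 0.5617 eV

Ratio: KE₁/KE₂ = 1.6202/0.5617 = 2.8845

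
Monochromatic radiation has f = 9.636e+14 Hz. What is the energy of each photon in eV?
3.9851 eV

Using E = hf:

E = hf = (6.626×10⁻³⁴ J·s)(9.636e+14 Hz)
E = 3.9851 eV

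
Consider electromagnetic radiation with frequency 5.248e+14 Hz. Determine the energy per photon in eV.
2.1704 eV

Using E = hf:

E = hf = (6.626×10⁻³⁴ J·s)(5.248e+14 Hz)
E = 2.1704 eV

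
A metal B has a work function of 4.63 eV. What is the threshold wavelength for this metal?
267.78 nm

The threshold wavelength is when the photon energy equals the work function:
hc/λ₀ = φ

Solving for λ₀:
λ₀ = hc/φ = (6.626×10⁻³⁴ J·s)(3×10⁸ m/s) / (4.63 eV × 1.602×10⁻¹⁹ J/eV)
λ₀ = 267.78 nm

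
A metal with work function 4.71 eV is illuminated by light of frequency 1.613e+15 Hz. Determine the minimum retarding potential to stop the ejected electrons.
1.9608 V

The stopping potential V_s satisfies: eV_s = KE_max

First, find KE_max using Einstein's equation:
E_photon = hf = (6.626×10⁻³⁴ J·s)(1.613e+15 Hz) = 6.6708 eV
KE_max = E_photon - φ = 6.6708 - 4.71 = 1.9608 eV

Since eV_s = KE_max:
V_s = KE_max/e = 1.9608 V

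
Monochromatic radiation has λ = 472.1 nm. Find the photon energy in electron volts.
2.6262 eV

Using E = hf = hc/λ:

E = hc/λ = (6.626×10⁻³⁴ J·s)(3×10⁸ m/s) / (472.1×10⁻⁹ m)
E = 2.6262 eV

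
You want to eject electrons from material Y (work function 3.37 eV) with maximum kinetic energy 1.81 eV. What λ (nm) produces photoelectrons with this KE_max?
239.35 nm

From Einstein's equation: KE_max = hc/λ - φ

Rearranging for λ:
hc/λ = KE_max + φ
λ = hc/(KE_max + φ)

Required photon energy:
E_photon = KE_max + φ = 1.81 + 3.37 = 5.18 eV

Required wavelength:
λ = hc/E_photon = (6.626×10⁻³⁴)(3×10⁸) / (5.18 × 1.602×10⁻¹⁹)
λ = 239.35 nm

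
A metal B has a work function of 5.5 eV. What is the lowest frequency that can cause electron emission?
1.3299e+15 Hz

The threshold frequency is when the photon energy equals the work function:
hf₀ = φ

Solving for f₀:
f₀ = φ/h = (5.5 eV × 1.602×10⁻¹⁹ J/eV) / (6.626×10⁻³⁴ J·s)
f₀ = 1.3299e+15 Hz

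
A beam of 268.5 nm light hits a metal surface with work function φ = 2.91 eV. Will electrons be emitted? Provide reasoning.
Yes

For photoemission, the photon energy must exceed the work function.

Photon energy: E = hc/λ = 4.6177 eV
Work function: φ = 2.91 eV

Since E_photon (4.6177 eV) > φ (2.91 eV), photoemission WILL occur.
The threshold wavelength is λ₀ = hc/φ = 426.1 nm.
Since 268.5 nm < 426.1 nm, the light has sufficient energy.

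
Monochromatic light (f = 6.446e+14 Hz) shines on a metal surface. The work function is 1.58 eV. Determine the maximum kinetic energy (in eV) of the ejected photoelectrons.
1.0859 eV

Using Einstein's photoelectric equation: KE_max = hf - φ

First, calculate the photon energy:
E_photon = hf = (6.626×10⁻³⁴ J·s)(6.446e+14 Hz)
E_photon = 2.6659 eV

Then, the maximum kinetic energy:
KE_max = E_photon - φ = 2.6659 eV - 1.58 eV = 1.0859 eV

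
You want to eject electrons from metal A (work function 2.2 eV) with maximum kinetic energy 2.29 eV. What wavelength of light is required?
276.13 nm

From Einstein's equation: KE_max = hc/λ - φ

Rearranging for λ:
hc/λ = KE_max + φ
λ = hc/(KE_max + φ)

Required photon energy:
E_photon = KE_max + φ = 2.29 + 2.2 = 4.49 eV

Required wavelength:
λ = hc/E_photon = (6.626×10⁻³⁴)(3×10⁸) / (4.49 × 1.602×10⁻¹⁹)
λ = 276.13 nm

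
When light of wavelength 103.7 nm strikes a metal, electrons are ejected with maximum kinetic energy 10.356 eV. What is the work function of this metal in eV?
1.60 eV

From Einstein's photoelectric equation: KE_max = hf - φ = hc/λ - φ

Rearranging for φ:
φ = hc/λ - KE_max

Calculate photon energy:
E_photon = hc/λ = 11.9560 eV

Therefore:
φ = 11.9560 - 10.356 = 1.60 eV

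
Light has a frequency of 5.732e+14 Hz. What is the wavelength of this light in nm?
523.02 nm

Using the wave equation: c = fλ

Solving for wavelength:
λ = c/f = (3×10⁸ m/s) / (5.732e+14 Hz)
λ = 523.02 nm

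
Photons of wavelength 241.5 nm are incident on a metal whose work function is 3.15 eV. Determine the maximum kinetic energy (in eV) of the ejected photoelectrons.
1.9839 eV

Using Einstein's photoelectric equation: KE_max = hf - φ = hc/λ - φ

First, calculate the photon energy:
E_photon = hc/λ = (6.626×10⁻³⁴ J·s)(3×10⁸ m/s) / (241.5×10⁻⁹ m)
E_photon = 5.1339 eV

Then, the maximum kinetic energy:
KE_max = E_photon - φ = 5.1339 eV - 3.15 eV = 1.9839 eV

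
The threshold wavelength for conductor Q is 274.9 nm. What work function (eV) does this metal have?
4.51 eV

At the threshold wavelength, photon energy equals work function:
φ = hc/λ₀

Calculating:
φ = (6.626×10⁻³⁴ J·s)(3×10⁸ m/s) / (274.9×10⁻⁹ m)
φ = 4.51 eV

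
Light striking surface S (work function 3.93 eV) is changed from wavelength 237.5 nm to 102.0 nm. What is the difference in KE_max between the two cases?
6.9349 eV

Using Einstein's equation: KE_max = hc/λ - φ

For λ₁ = 237.5 nm:
KE₁ = hc/λ₁ - φ = 5.2204 - 3.93 = 1.2904 eV

For λ₂ = 102.0 nm:
KE₂ = hc/λ₂ - φ = 12.1553 - 3.93 = 8.2253 eV

Change in KE:
ΔKE = KE₂ - KE₁ = 8.2253 - 1.2904 = 6.9349 eV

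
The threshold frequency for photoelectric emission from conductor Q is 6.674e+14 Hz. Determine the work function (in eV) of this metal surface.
2.76 eV

At the threshold frequency, photon energy equals work function:
φ = hf₀

Calculating:
φ = (6.626×10⁻³⁴ J·s)(6.674e+14 Hz)
φ = 2.76 eV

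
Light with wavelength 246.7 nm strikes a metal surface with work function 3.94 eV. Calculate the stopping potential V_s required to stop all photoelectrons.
1.0857 V

The stopping potential V_s satisfies: eV_s = KE_max

First, find KE_max using Einstein's equation:
E_photon = hc/λ = 5.0257 eV
KE_max = E_photon - φ = 5.0257 - 3.94 = 1.0857 eV

Since eV_s = KE_max:
V_s = KE_max/e = 1.0857 V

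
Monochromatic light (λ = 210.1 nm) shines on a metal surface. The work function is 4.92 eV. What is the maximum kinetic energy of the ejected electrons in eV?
0.9812 eV

Using Einstein's photoelectric equation: KE_max = hf - φ = hc/λ - φ

First, calculate the photon energy:
E_photon = hc/λ = (6.626×10⁻³⁴ J·s)(3×10⁸ m/s) / (210.1×10⁻⁹ m)
E_photon = 5.9012 eV

Then, the maximum kinetic energy:
KE_max = E_photon - φ = 5.9012 eV - 4.92 eV = 0.9812 eV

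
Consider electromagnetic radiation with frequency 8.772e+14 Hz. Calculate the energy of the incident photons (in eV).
3.6278 eV

Using E = hf:

E = hf = (6.626×10⁻³⁴ J·s)(8.772e+14 Hz)
E = 3.6278 eV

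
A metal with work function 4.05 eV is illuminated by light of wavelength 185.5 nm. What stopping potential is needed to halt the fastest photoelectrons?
2.6338 V

The stopping potential V_s satisfies: eV_s = KE_max

First, find KE_max using Einstein's equation:
E_photon = hc/λ = 6.6838 eV
KE_max = E_photon - φ = 6.6838 - 4.05 = 2.6338 eV

Since eV_s = KE_max:
V_s = KE_max/e = 2.6338 V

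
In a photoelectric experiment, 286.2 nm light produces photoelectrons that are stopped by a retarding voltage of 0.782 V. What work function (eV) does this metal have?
3.55 eV

The stopping potential gives the maximum kinetic energy: KE_max = eV_s = 0.782 eV

From Einstein's photoelectric equation: KE_max = hc/λ - φ
Rearranging: φ = hc/λ - KE_max

Calculate photon energy:
E_photon = hc/λ = (6.626×10⁻³⁴ J·s)(3×10⁸ m/s) / (286.2×10⁻⁹ m) = 4.3321 eV

Therefore:
φ = 4.3321 - 0.782 = 3.55 eV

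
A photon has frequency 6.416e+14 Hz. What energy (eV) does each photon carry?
2.6534 eV

Using E = hf:

E = hf = (6.626×10⁻³⁴ J·s)(6.416e+14 Hz)
E = 2.6534 eV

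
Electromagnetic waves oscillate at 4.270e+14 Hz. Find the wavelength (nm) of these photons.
702.09 nm

Using the wave equation: c = fλ

Solving for wavelength:
λ = c/f = (3×10⁸ m/s) / (4.270e+14 Hz)
λ = 702.09 nm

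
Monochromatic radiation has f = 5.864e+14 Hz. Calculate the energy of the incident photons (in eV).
2.4252 eV

Using E = hf:

E = hf = (6.626×10⁻³⁴ J·s)(5.864e+14 Hz)
E = 2.4252 eV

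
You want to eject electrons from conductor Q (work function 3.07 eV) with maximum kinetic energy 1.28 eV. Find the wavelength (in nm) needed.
285.02 nm

From Einstein's equation: KE_max = hc/λ - φ

Rearranging for λ:
hc/λ = KE_max + φ
λ = hc/(KE_max + φ)

Required photon energy:
E_photon = KE_max + φ = 1.28 + 3.07 = 4.35 eV

Required wavelength:
λ = hc/E_photon = (6.626×10⁻³⁴)(3×10⁸) / (4.35 × 1.602×10⁻¹⁹)
λ = 285.02 nm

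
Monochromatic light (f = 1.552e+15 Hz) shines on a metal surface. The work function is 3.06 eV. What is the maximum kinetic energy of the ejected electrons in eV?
3.3586 eV

Using Einstein's photoelectric equation: KE_max = hf - φ

First, calculate the photon energy:
E_photon = hf = (6.626×10⁻³⁴ J·s)(1.552e+15 Hz)
E_photon = 6.4186 eV

Then, the maximum kinetic energy:
KE_max = E_photon - φ = 6.4186 eV - 3.06 eV = 3.3586 eV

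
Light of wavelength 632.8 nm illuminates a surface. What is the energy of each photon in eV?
1.9593 eV

Using E = hf = hc/λ:

E = hc/λ = (6.626×10⁻³⁴ J·s)(3×10⁸ m/s) / (632.8×10⁻⁹ m)
E = 1.9593 eV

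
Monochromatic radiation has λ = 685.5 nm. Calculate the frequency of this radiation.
4.3733e+14 Hz

Using the wave equation: c = fλ

Solving for frequency:
f = c/λ = (3×10⁸ m/s) / (685.5×10⁻⁹ m)
f = 4.3733e+14 Hz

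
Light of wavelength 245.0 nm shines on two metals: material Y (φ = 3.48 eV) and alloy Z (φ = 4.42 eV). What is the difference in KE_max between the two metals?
0.9400 eV

Using KE_max = hc/λ - φ for each metal:

Photon energy: E = hc/λ = 5.0606 eV

For material Y (φ₁ = 3.48 eV):
KE₁ = E - φ₁ = 5.0606 - 3.48 = 1.5806 eV

For alloy Z (φ₂ = 4.42 eV):
KE₂ = E - φ₂ = 5.0606 - 4.42 = 0.6406 eV

Difference:
ΔKE = KE₁ - KE₂ = 1.5806 - 0.6406 = 0.9400 eV

Note: The difference equals the difference in work functions: 4.42 - 3.48 = 0.94 eV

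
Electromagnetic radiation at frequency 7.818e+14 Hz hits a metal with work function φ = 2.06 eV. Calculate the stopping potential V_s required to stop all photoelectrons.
1.1733 V

The stopping potential V_s satisfies: eV_s = KE_max

First, find KE_max using Einstein's equation:
E_photon = hf = (6.626×10⁻³⁴ J·s)(7.818e+14 Hz) = 3.2333 eV
KE_max = E_photon - φ = 3.2333 - 2.06 = 1.1733 eV

Since eV_s = KE_max:
V_s = KE_max/e = 1.1733 V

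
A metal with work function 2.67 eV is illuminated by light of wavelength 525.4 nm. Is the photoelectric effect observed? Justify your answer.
No

For photoemission, the photon energy must exceed the work function.

Photon energy: E = hc/λ = 2.3598 eV
Work function: φ = 2.67 eV

Since E_photon (2.3598 eV) < φ (2.67 eV), photoemission will NOT occur.
The threshold wavelength is λ₀ = hc/φ = 464.4 nm.
Since 525.4 nm > 464.4 nm, the photons lack sufficient energy.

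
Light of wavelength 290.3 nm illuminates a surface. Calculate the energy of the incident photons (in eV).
4.2709 eV

Using E = hf = hc/λ:

E = hc/λ = (6.626×10⁻³⁴ J·s)(3×10⁸ m/s) / (290.3×10⁻⁹ m)
E = 4.2709 eV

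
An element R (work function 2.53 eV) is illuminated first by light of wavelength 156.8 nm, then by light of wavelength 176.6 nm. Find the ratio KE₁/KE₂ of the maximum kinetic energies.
1.1974

Using Einstein's equation: KE_max = hc/λ - φ

For λ₁ = 156.8 nm:
E₁ = hc/λ₁ = 7.9072 eV
KE₁ = E₁ - φ = 7.9072 - 2.53 = 5.3772 eV

For λ₂ = 176.6 nm:
E₂ = hc/λ₂ = 7.0206 eV
KE₂ = E₂ - φ = 7.0206 - 2.53 = 4.4906 eV

Ratio: KE₁/KE₂ = 5.3772/4.4906 = 1.1974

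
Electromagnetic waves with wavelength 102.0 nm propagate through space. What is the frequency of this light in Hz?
2.9391e+15 Hz

Using the wave equation: c = fλ

Solving for frequency:
f = c/λ = (3×10⁸ m/s) / (102.0×10⁻⁹ m)
f = 2.9391e+15 Hz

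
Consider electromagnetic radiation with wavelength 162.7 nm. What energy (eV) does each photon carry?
7.6204 eV

Using E = hf = hc/λ:

E = hc/λ = (6.626×10⁻³⁴ J·s)(3×10⁸ m/s) / (162.7×10⁻⁹ m)
E = 7.6204 eV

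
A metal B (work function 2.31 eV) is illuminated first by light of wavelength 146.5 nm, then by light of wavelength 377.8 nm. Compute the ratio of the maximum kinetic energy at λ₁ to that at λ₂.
6.3320

Using Einstein's equation: KE_max = hc/λ - φ

For λ₁ = 146.5 nm:
E₁ = hc/λ₁ = 8.4631 eV
KE₁ = E₁ - φ = 8.4631 - 2.31 = 6.1531 eV

For λ₂ = 377.8 nm:
E₂ = hc/λ₂ = 3.2817 eV
KE₂ = E₂ - φ = 3.2817 - 2.31 = 0.9717 eV

Ratio: KE₁/KE₂ = 6.1531/0.9717 = 6.3320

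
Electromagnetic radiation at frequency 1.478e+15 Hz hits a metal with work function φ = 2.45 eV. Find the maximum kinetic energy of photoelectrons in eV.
3.6625 eV

Using Einstein's photoelectric equation: KE_max = hf - φ

First, calculate the photon energy:
E_photon = hf = (6.626×10⁻³⁴ J·s)(1.478e+15 Hz)
E_photon = 6.1125 eV

Then, the maximum kinetic energy:
KE_max = E_photon - φ = 6.1125 eV - 2.45 eV = 3.6625 eV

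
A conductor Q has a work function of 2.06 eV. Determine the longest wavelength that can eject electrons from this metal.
601.87 nm

The threshold wavelength is when the photon energy equals the work function:
hc/λ₀ = φ

Solving for λ₀:
λ₀ = hc/φ = (6.626×10⁻³⁴ J·s)(3×10⁸ m/s) / (2.06 eV × 1.602×10⁻¹⁹ J/eV)
λ₀ = 601.87 nm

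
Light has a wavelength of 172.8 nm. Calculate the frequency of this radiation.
1.7349e+15 Hz

Using the wave equation: c = fλ

Solving for frequency:
f = c/λ = (3×10⁸ m/s) / (172.8×10⁻⁹ m)
f = 1.7349e+15 Hz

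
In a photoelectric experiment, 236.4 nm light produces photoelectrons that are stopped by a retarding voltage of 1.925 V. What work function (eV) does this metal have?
3.32 eV

The stopping potential gives the maximum kinetic energy: KE_max = eV_s = 1.925 eV

From Einstein's photoelectric equation: KE_max = hc/λ - φ
Rearranging: φ = hc/λ - KE_max

Calculate photon energy:
E_photon = hc/λ = (6.626×10⁻³⁴ J·s)(3×10⁸ m/s) / (236.4×10⁻⁹ m) = 5.2447 eV

Therefore:
φ = 5.2447 - 1.925 = 3.32 eV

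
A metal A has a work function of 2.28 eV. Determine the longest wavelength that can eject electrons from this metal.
543.79 nm

The threshold wavelength is when the photon energy equals the work function:
hc/λ₀ = φ

Solving for λ₀:
λ₀ = hc/φ = (6.626×10⁻³⁴ J·s)(3×10⁸ m/s) / (2.28 eV × 1.602×10⁻¹⁹ J/eV)
λ₀ = 543.79 nm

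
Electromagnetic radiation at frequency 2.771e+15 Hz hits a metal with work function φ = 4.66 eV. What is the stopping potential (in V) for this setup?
6.7999 V

The stopping potential V_s satisfies: eV_s = KE_max

First, find KE_max using Einstein's equation:
E_photon = hf = (6.626×10⁻³⁴ J·s)(2.771e+15 Hz) = 11.4599 eV
KE_max = E_photon - φ = 11.4599 - 4.66 = 6.7999 eV

Since eV_s = KE_max:
V_s = KE_max/e = 6.7999 V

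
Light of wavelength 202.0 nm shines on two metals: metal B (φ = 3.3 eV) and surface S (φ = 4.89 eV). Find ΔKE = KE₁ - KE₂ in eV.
1.5900 eV

Using KE_max = hc/λ - φ for each metal:

Photon energy: E = hc/λ = 6.1378 eV

For metal B (φ₁ = 3.3 eV):
KE₁ = E - φ₁ = 6.1378 - 3.3 = 2.8378 eV

For surface S (φ₂ = 4.89 eV):
KE₂ = E - φ₂ = 6.1378 - 4.89 = 1.2478 eV

Difference:
ΔKE = KE₁ - KE₂ = 2.8378 - 1.2478 = 1.5900 eV

Note: The difference equals the difference in work functions: 4.89 - 3.3 = 1.59 eV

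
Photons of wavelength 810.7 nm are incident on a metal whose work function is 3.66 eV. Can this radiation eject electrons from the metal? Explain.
No

For photoemission, the photon energy must exceed the work function.

Photon energy: E = hc/λ = 1.5293 eV
Work function: φ = 3.66 eV

Since E_photon (1.5293 eV) < φ (3.66 eV), photoemission will NOT occur.
The threshold wavelength is λ₀ = hc/φ = 338.8 nm.
Since 810.7 nm > 338.8 nm, the photons lack sufficient energy.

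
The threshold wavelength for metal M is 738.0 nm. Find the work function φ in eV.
1.68 eV

At the threshold wavelength, photon energy equals work function:
φ = hc/λ₀

Calculating:
φ = (6.626×10⁻³⁴ J·s)(3×10⁸ m/s) / (738.0×10⁻⁹ m)
φ = 1.68 eV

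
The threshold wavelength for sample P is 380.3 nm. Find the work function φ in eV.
3.26 eV

At the threshold wavelength, photon energy equals work function:
φ = hc/λ₀

Calculating:
φ = (6.626×10⁻³⁴ J·s)(3×10⁸ m/s) / (380.3×10⁻⁹ m)
φ = 3.26 eV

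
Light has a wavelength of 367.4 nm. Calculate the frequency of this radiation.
8.1598e+14 Hz

Using the wave equation: c = fλ

Solving for frequency:
f = c/λ = (3×10⁸ m/s) / (367.4×10⁻⁹ m)
f = 8.1598e+14 Hz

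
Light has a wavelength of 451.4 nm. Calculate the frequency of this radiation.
6.6414e+14 Hz

Using the wave equation: c = fλ

Solving for frequency:
f = c/λ = (3×10⁸ m/s) / (451.4×10⁻⁹ m)
f = 6.6414e+14 Hz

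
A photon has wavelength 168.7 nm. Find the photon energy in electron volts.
7.3494 eV

Using E = hf = hc/λ:

E = hc/λ = (6.626×10⁻³⁴ J·s)(3×10⁸ m/s) / (168.7×10⁻⁹ m)
E = 7.3494 eV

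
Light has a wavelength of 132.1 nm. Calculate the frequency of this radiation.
2.2694e+15 Hz

Using the wave equation: c = fλ

Solving for frequency:
f = c/λ = (3×10⁸ m/s) / (132.1×10⁻⁹ m)
f = 2.2694e+15 Hz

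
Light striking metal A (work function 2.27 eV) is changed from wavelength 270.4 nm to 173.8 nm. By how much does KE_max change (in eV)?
2.5485 eV

Using Einstein's equation: KE_max = hc/λ - φ

For λ₁ = 270.4 nm:
KE₁ = hc/λ₁ - φ = 4.5852 - 2.27 = 2.3152 eV

For λ₂ = 173.8 nm:
KE₂ = hc/λ₂ - φ = 7.1337 - 2.27 = 4.8637 eV

Change in KE:
ΔKE = KE₂ - KE₁ = 4.8637 - 2.3152 = 2.5485 eV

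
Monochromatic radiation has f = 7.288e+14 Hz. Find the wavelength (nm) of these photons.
411.35 nm

Using the wave equation: c = fλ

Solving for wavelength:
λ = c/f = (3×10⁸ m/s) / (7.288e+14 Hz)
λ = 411.35 nm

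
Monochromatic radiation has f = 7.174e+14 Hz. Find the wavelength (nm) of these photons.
417.89 nm

Using the wave equation: c = fλ

Solving for wavelength:
λ = c/f = (3×10⁸ m/s) / (7.174e+14 Hz)
λ = 417.89 nm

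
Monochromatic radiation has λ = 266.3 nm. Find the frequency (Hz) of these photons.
1.1258e+15 Hz

Using the wave equation: c = fλ

Solving for frequency:
f = c/λ = (3×10⁸ m/s) / (266.3×10⁻⁹ m)
f = 1.1258e+15 Hz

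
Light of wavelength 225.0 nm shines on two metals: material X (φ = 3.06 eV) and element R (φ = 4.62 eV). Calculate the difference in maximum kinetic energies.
1.5600 eV

Using KE_max = hc/λ - φ for each metal:

Photon energy: E = hc/λ = 5.5104 eV

For material X (φ₁ = 3.06 eV):
KE₁ = E - φ₁ = 5.5104 - 3.06 = 2.4504 eV

For element R (φ₂ = 4.62 eV):
KE₂ = E - φ₂ = 5.5104 - 4.62 = 0.8904 eV

Difference:
ΔKE = KE₁ - KE₂ = 2.4504 - 0.8904 = 1.5600 eV

Note: The difference equals the difference in work functions: 4.62 - 3.06 = 1.56 eV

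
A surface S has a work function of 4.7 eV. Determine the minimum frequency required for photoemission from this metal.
1.1365e+15 Hz

The threshold frequency is when the photon energy equals the work function:
hf₀ = φ

Solving for f₀:
f₀ = φ/h = (4.7 eV × 1.602×10⁻¹⁹ J/eV) / (6.626×10⁻³⁴ J·s)
f₀ = 1.1365e+15 Hz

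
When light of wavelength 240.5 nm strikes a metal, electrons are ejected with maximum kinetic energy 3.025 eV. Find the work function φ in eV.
2.13 eV

From Einstein's photoelectric equation: KE_max = hf - φ = hc/λ - φ

Rearranging for φ:
φ = hc/λ - KE_max

Calculate photon energy:
E_photon = hc/λ = 5.1553 eV

Therefore:
φ = 5.1553 - 3.025 = 2.13 eV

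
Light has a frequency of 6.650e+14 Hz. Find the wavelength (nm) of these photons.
450.82 nm

Using the wave equation: c = fλ

Solving for wavelength:
λ = c/f = (3×10⁸ m/s) / (6.650e+14 Hz)
λ = 450.82 nm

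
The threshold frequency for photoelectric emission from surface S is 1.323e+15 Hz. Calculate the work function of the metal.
5.47 eV

At the threshold frequency, photon energy equals work function:
φ = hf₀

Calculating:
φ = (6.626×10⁻³⁴ J·s)(1.323e+15 Hz)
φ = 5.47 eV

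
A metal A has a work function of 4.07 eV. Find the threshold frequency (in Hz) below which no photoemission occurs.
9.8412e+14 Hz

The threshold frequency is when the photon energy equals the work function:
hf₀ = φ

Solving for f₀:
f₀ = φ/h = (4.07 eV × 1.602×10⁻¹⁹ J/eV) / (6.626×10⁻³⁴ J·s)
f₀ = 9.8412e+14 Hz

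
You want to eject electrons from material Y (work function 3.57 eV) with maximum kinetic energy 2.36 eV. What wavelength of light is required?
209.08 nm

From Einstein's equation: KE_max = hc/λ - φ

Rearranging for λ:
hc/λ = KE_max + φ
λ = hc/(KE_max + φ)

Required photon energy:
E_photon = KE_max + φ = 2.36 + 3.57 = 5.93 eV

Required wavelength:
λ = hc/E_photon = (6.626×10⁻³⁴)(3×10⁸) / (5.93 × 1.602×10⁻¹⁹)
λ = 209.08 nm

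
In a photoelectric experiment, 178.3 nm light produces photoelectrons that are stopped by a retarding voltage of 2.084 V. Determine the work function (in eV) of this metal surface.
4.87 eV

The stopping potential gives the maximum kinetic energy: KE_max = eV_s = 2.084 eV

From Einstein's photoelectric equation: KE_max = hc/λ - φ
Rearranging: φ = hc/λ - KE_max

Calculate photon energy:
E_photon = hc/λ = (6.626×10⁻³⁴ J·s)(3×10⁸ m/s) / (178.3×10⁻⁹ m) = 6.9537 eV

Therefore:
φ = 6.9537 - 2.084 = 4.87 eV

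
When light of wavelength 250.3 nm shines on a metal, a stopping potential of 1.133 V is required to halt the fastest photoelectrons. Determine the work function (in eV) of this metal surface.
3.82 eV

The stopping potential gives the maximum kinetic energy: KE_max = eV_s = 1.133 eV

From Einstein's photoelectric equation: KE_max = hc/λ - φ
Rearranging: φ = hc/λ - KE_max

Calculate photon energy:
E_photon = hc/λ = (6.626×10⁻³⁴ J·s)(3×10⁸ m/s) / (250.3×10⁻⁹ m) = 4.9534 eV

Therefore:
φ = 4.9534 - 1.133 = 3.82 eV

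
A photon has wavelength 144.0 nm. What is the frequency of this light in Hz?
2.0819e+15 Hz

Using the wave equation: c = fλ

Solving for frequency:
f = c/λ = (3×10⁸ m/s) / (144.0×10⁻⁹ m)
f = 2.0819e+15 Hz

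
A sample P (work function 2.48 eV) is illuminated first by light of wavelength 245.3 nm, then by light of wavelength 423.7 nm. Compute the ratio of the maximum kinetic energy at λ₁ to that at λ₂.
5.7693

Using Einstein's equation: KE_max = hc/λ - φ

For λ₁ = 245.3 nm:
E₁ = hc/λ₁ = 5.0544 eV
KE₁ = E₁ - φ = 5.0544 - 2.48 = 2.5744 eV

For λ₂ = 423.7 nm:
E₂ = hc/λ₂ = 2.9262 eV
KE₂ = E₂ - φ = 2.9262 - 2.48 = 0.4462 eV

Ratio: KE₁/KE₂ = 2.5744/0.4462 = 5.7693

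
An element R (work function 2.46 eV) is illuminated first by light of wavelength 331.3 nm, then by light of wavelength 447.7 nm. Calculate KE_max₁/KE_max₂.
4.1452

Using Einstein's equation: KE_max = hc/λ - φ

For λ₁ = 331.3 nm:
E₁ = hc/λ₁ = 3.7424 eV
KE₁ = E₁ - φ = 3.7424 - 2.46 = 1.2824 eV

For λ₂ = 447.7 nm:
E₂ = hc/λ₂ = 2.7694 eV
KE₂ = E₂ - φ = 2.7694 - 2.46 = 0.3094 eV

Ratio: KE₁/KE₂ = 1.2824/0.3094 = 4.1452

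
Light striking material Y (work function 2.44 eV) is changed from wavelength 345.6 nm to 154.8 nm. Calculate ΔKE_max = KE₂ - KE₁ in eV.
4.4218 eV

Using Einstein's equation: KE_max = hc/λ - φ

For λ₁ = 345.6 nm:
KE₁ = hc/λ₁ - φ = 3.5875 - 2.44 = 1.1475 eV

For λ₂ = 154.8 nm:
KE₂ = hc/λ₂ - φ = 8.0093 - 2.44 = 5.5693 eV

Change in KE:
ΔKE = KE₂ - KE₁ = 5.5693 - 1.1475 = 4.4218 eV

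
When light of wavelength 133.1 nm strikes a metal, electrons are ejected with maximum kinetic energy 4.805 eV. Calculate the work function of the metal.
4.51 eV

From Einstein's photoelectric equation: KE_max = hf - φ = hc/λ - φ

Rearranging for φ:
φ = hc/λ - KE_max

Calculate photon energy:
E_photon = hc/λ = 9.3151 eV

Therefore:
φ = 9.3151 - 4.805 = 4.51 eV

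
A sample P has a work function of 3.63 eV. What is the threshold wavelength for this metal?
341.55 nm

The threshold wavelength is when the photon energy equals the work function:
hc/λ₀ = φ

Solving for λ₀:
λ₀ = hc/φ = (6.626×10⁻³⁴ J·s)(3×10⁸ m/s) / (3.63 eV × 1.602×10⁻¹⁹ J/eV)
λ₀ = 341.55 nm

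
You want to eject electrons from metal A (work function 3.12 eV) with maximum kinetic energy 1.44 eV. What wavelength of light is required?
271.90 nm

From Einstein's equation: KE_max = hc/λ - φ

Rearranging for λ:
hc/λ = KE_max + φ
λ = hc/(KE_max + φ)

Required photon energy:
E_photon = KE_max + φ = 1.44 + 3.12 = 4.56 eV

Required wavelength:
λ = hc/E_photon = (6.626×10⁻³⁴)(3×10⁸) / (4.56 × 1.602×10⁻¹⁹)
λ = 271.90 nm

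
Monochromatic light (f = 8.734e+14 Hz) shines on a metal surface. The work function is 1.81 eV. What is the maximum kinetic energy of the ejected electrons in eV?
1.8021 eV

Using Einstein's photoelectric equation: KE_max = hf - φ

First, calculate the photon energy:
E_photon = hf = (6.626×10⁻³⁴ J·s)(8.734e+14 Hz)
E_photon = 3.6121 eV

Then, the maximum kinetic energy:
KE_max = E_photon - φ = 3.6121 eV - 1.81 eV = 1.8021 eV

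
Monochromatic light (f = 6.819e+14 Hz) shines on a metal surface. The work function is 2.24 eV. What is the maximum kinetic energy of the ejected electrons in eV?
0.5801 eV

Using Einstein's photoelectric equation: KE_max = hf - φ

First, calculate the photon energy:
E_photon = hf = (6.626×10⁻³⁴ J·s)(6.819e+14 Hz)
E_photon = 2.8201 eV

Then, the maximum kinetic energy:
KE_max = E_photon - φ = 2.8201 eV - 2.24 eV = 0.5801 eV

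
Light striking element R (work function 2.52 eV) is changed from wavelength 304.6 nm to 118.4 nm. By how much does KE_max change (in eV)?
6.4012 eV

Using Einstein's equation: KE_max = hc/λ - φ

For λ₁ = 304.6 nm:
KE₁ = hc/λ₁ - φ = 4.0704 - 2.52 = 1.5504 eV

For λ₂ = 118.4 nm:
KE₂ = hc/λ₂ - φ = 10.4716 - 2.52 = 7.9516 eV

Change in KE:
ΔKE = KE₂ - KE₁ = 7.9516 - 1.5504 = 6.4012 eV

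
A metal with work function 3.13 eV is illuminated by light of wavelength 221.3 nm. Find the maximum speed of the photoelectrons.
9.3260e+05 m/s

First, find the maximum kinetic energy:
E_photon = hc/λ = 5.6025 eV
KE_max = E_photon - φ = 5.6025 - 3.13 = 2.4725 eV

Convert to Joules: KE_max = 2.4725 × 1.602×10⁻¹⁹ J = 3.9614e-19 J

Then use KE = ½mv² to find velocity:
v = √(2·KE/m) = √(2 × 3.9614e-19 J / 9.109e-31 kg)
v = 9.3260e+05 m/s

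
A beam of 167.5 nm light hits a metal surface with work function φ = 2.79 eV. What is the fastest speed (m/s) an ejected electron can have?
1.2737e+06 m/s

First, find the maximum kinetic energy:
E_photon = hc/λ = 7.4020 eV
KE_max = E_photon - φ = 7.4020 - 2.79 = 4.6120 eV

Convert to Joules: KE_max = 4.6120 × 1.602×10⁻¹⁹ J = 7.3893e-19 J

Then use KE = ½mv² to find velocity:
v = √(2·KE/m) = √(2 × 7.3893e-19 J / 9.109e-31 kg)
v = 1.2737e+06 m/s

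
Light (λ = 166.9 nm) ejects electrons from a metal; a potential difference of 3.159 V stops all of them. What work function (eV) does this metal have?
4.27 eV

The stopping potential gives the maximum kinetic energy: KE_max = eV_s = 3.159 eV

From Einstein's photoelectric equation: KE_max = hc/λ - φ
Rearranging: φ = hc/λ - KE_max

Calculate photon energy:
E_photon = hc/λ = (6.626×10⁻³⁴ J·s)(3×10⁸ m/s) / (166.9×10⁻⁹ m) = 7.4287 eV

Therefore:
φ = 7.4287 - 3.159 = 4.27 eV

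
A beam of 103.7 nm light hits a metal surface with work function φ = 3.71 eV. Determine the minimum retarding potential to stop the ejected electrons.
8.2460 V

The stopping potential V_s satisfies: eV_s = KE_max

First, find KE_max using Einstein's equation:
E_photon = hc/λ = 11.9560 eV
KE_max = E_photon - φ = 11.9560 - 3.71 = 8.2460 eV

Since eV_s = KE_max:
V_s = KE_max/e = 8.2460 V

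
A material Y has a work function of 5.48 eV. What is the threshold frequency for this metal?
1.3251e+15 Hz

The threshold frequency is when the photon energy equals the work function:
hf₀ = φ

Solving for f₀:
f₀ = φ/h = (5.48 eV × 1.602×10⁻¹⁹ J/eV) / (6.626×10⁻³⁴ J·s)
f₀ = 1.3251e+15 Hz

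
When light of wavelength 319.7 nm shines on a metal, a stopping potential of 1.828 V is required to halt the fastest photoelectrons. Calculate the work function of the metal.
2.05 eV

The stopping potential gives the maximum kinetic energy: KE_max = eV_s = 1.828 eV

From Einstein's photoelectric equation: KE_max = hc/λ - φ
Rearranging: φ = hc/λ - KE_max

Calculate photon energy:
E_photon = hc/λ = (6.626×10⁻³⁴ J·s)(3×10⁸ m/s) / (319.7×10⁻⁹ m) = 3.8781 eV

Therefore:
φ = 3.8781 - 1.828 = 2.05 eV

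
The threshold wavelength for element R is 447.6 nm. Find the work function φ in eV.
2.77 eV

At the threshold wavelength, photon energy equals work function:
φ = hc/λ₀

Calculating:
φ = (6.626×10⁻³⁴ J·s)(3×10⁸ m/s) / (447.6×10⁻⁹ m)
φ = 2.77 eV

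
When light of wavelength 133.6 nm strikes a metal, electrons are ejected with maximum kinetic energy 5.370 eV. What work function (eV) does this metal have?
3.91 eV

From Einstein's photoelectric equation: KE_max = hf - φ = hc/λ - φ

Rearranging for φ:
φ = hc/λ - KE_max

Calculate photon energy:
E_photon = hc/λ = 9.2803 eV

Therefore:
φ = 9.2803 - 5.370 = 3.91 eV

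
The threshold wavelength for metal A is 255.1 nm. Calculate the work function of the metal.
4.86 eV

At the threshold wavelength, photon energy equals work function:
φ = hc/λ₀

Calculating:
φ = (6.626×10⁻³⁴ J·s)(3×10⁸ m/s) / (255.1×10⁻⁹ m)
φ = 4.86 eV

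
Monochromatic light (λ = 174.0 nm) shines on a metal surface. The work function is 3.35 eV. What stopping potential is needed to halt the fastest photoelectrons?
3.7755 V

The stopping potential V_s satisfies: eV_s = KE_max

First, find KE_max using Einstein's equation:
E_photon = hc/λ = 7.1255 eV
KE_max = E_photon - φ = 7.1255 - 3.35 = 3.7755 eV

Since eV_s = KE_max:
V_s = KE_max/e = 3.7755 V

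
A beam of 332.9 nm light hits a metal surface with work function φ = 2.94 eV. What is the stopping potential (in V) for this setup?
0.7844 V

The stopping potential V_s satisfies: eV_s = KE_max

First, find KE_max using Einstein's equation:
E_photon = hc/λ = 3.7244 eV
KE_max = E_photon - φ = 3.7244 - 2.94 = 0.7844 eV

Since eV_s = KE_max:
V_s = KE_max/e = 0.7844 V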